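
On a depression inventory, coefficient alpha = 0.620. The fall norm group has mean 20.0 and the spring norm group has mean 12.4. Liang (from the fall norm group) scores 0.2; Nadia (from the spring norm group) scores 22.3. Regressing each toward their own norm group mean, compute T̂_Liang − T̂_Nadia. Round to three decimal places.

T̂_Liang = 0.620(0.2) + 0.380(20.0) = 7.72400
T̂_Nadia = 0.620(22.3) + 0.380(12.4) = 18.53800
Difference = 7.72400 − 18.53800 = -10.81400

-10.814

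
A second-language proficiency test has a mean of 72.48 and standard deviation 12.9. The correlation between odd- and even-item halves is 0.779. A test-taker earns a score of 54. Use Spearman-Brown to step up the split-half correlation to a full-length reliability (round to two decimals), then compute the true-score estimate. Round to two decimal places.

56.22

Spearman-Brown: ρ = 2r/(1 + r) = 2(0.779)/(1 + 0.779) = 1.5580/1.779 = 0.8758 → 0.88
T̂ = ρX + (1 − ρ)μ
  = 0.88 × 54 + 0.12 × 72.48
  = 47.52 + 8.6976
  = 56.218
  ≈ 56.22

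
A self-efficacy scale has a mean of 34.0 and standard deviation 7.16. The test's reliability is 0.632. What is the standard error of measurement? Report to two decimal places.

SEM = SD · √(1 − ρ) = 7.16 × √0.368 = 7.16 × 0.6066 = 4.343

4.34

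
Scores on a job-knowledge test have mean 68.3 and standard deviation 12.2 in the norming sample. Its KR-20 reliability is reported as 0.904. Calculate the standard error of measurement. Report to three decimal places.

3.780

SEM = SD · √(1 − ρ) = 12.2 × √0.096 = 12.2 × 0.3098 = 3.7800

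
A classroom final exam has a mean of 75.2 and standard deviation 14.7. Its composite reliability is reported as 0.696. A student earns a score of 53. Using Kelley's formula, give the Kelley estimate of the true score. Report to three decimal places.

T̂ = ρX + (1 − ρ)μ
  = 0.696 × 53 + 0.304 × 75.2
  = 36.888 + 22.8608
  = 59.7488
  ≈ 59.749

59.749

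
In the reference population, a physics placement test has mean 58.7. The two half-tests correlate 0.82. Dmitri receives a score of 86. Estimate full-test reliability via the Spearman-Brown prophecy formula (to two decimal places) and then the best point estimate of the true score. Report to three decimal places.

83.270

Spearman-Brown: ρ = 2r/(1 + r) = 2(0.82)/(1 + 0.82) = 1.640/1.82 = 0.9011 → 0.90
Kelley's formula gives T̂ = 0.90·86 + 0.10·58.7 = 77.40 + 5.870 = 83.2700.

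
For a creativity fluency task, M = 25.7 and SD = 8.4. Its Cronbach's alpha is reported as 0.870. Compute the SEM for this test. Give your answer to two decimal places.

SEM = SD · √(1 − ρ) = 8.4 × √0.130 = 8.4 × 0.3606 = 3.029

3.03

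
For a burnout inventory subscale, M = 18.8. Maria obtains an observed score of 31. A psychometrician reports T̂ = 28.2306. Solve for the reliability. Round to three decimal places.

T̂ = ρX + (1 − ρ)μ  ⇒  T̂ − μ = ρ(X − μ)
ρ = (T̂ − μ)/(X − μ) = (28.2306 − 18.8) / (31 − 18.8) = 9.4306 / 12.2 = 0.77300

0.773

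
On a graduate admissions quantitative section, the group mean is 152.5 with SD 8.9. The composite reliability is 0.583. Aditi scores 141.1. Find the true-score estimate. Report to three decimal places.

145.854

T̂ = 0.583(141.1) + 0.417(152.5) = 82.2613 + 63.5925 = 145.8538 → 145.854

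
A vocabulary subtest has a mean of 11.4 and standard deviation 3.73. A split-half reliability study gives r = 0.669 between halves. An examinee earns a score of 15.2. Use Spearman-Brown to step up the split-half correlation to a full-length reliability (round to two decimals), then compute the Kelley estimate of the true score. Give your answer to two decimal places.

Spearman-Brown: ρ = 2r/(1 + r) = 2(0.669)/(1 + 0.669) = 1.3380/1.669 = 0.8017 → 0.80
T̂ = ρX + (1 − ρ)μ
  = 0.80 × 15.2 + 0.20 × 11.4
  = 12.160 + 2.280
  = 14.440
  ≈ 14.44

14.44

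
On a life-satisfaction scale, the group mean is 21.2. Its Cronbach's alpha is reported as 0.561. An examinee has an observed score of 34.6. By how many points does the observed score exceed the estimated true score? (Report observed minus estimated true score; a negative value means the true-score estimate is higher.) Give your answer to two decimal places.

5.88

T̂ = ρX + (1 − ρ)μ
  = 0.561 × 34.6 + 0.439 × 21.2
  = 19.4106 + 9.3068
  = 28.7174
  ≈ 28.717
X − T̂ = 34.6 − 28.717 = 5.883 → 5.88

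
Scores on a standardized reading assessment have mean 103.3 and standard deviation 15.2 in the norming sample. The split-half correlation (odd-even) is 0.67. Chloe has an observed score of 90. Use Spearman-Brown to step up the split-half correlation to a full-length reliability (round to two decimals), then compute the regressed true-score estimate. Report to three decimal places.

92.660

Spearman-Brown: ρ = 2r/(1 + r) = 2(0.67)/(1 + 0.67) = 1.340/1.67 = 0.8024 → 0.80
T̂ = ρX + (1 − ρ)μ
  = 0.80 × 90 + 0.20 × 103.3
  = 72.00 + 20.660
  = 92.6600
  ≈ 92.660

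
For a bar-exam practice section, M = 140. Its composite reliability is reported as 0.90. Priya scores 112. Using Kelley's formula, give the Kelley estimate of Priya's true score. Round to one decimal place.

T̂ = 0.90(112) + 0.10(140) = 100.80 + 14.00 = 114.80 → 114.8

114.8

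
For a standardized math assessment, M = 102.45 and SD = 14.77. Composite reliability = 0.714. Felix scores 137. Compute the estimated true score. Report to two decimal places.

T̂ = ρX + (1 − ρ)μ
  = 0.714 × 137 + 0.286 × 102.45
  = 97.818 + 29.30070
  = 127.119
  ≈ 127.12

127.12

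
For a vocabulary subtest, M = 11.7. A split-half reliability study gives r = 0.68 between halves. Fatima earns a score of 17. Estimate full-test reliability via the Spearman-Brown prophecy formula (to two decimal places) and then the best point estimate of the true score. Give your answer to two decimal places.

Spearman-Brown: ρ = 2r/(1 + r) = 2(0.68)/(1 + 0.68) = 1.360/1.68 = 0.8095 → 0.81
T̂ = 0.81(17) + 0.19(11.7) = 13.77 + 2.223 = 15.993 → 15.99

15.99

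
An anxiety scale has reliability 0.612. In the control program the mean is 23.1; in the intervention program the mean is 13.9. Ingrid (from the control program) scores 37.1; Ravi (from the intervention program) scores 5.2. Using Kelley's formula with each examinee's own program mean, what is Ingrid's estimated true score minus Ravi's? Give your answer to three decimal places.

23.092

T̂_Ingrid = 0.612(37.1) + 0.388(23.1) = 31.66800
T̂_Ravi = 0.612(5.2) + 0.388(13.9) = 8.57560
Difference = 31.66800 − 8.57560 = 23.09240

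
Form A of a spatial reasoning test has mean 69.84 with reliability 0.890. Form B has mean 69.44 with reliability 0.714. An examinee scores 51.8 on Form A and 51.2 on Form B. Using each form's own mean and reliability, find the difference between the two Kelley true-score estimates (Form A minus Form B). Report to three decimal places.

T̂_A = 0.890(51.8) + 0.110(69.84) = 53.78440
T̂_B = 0.714(51.2) + 0.286(69.44) = 56.41664
T̂_A − T̂_B = -2.63224

-2.632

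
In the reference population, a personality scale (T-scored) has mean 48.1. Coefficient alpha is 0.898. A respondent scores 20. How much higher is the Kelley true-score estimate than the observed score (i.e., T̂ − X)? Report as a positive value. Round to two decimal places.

Regress the observed score toward the mean by the unreliability: T̂ = 0.898·20 + 0.102·48.1 = 17.960 + 4.9062 = 22.8662.
T̂ − X = 22.866 − 20 = 2.866 → 2.87

2.87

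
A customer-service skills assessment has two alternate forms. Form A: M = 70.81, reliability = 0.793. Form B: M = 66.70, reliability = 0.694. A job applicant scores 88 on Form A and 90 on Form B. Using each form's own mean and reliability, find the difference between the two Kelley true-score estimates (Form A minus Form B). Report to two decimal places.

1.57

T̂_A = 0.793(88) + 0.207(70.81) = 84.4417
T̂_B = 0.694(90) + 0.306(66.70) = 82.8702
T̂_A − T̂_B = 1.5715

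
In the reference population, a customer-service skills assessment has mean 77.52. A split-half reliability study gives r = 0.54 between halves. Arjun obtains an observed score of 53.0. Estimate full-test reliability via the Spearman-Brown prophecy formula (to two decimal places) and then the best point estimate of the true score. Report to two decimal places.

Spearman-Brown: ρ = 2r/(1 + r) = 2(0.54)/(1 + 0.54) = 1.080/1.54 = 0.7013 → 0.70
T̂ = ρX + (1 − ρ)μ
  = 0.70 × 53.0 + 0.30 × 77.52
  = 37.100 + 23.2560
  = 60.356
  ≈ 60.36

60.36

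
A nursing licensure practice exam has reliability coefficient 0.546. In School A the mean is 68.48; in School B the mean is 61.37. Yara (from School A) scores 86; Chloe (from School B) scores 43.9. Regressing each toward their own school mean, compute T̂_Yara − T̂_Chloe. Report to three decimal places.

T̂_Yara = 0.546(86) + 0.454(68.48) = 78.04592
T̂_Chloe = 0.546(43.9) + 0.454(61.37) = 51.83138
Difference = 78.04592 − 51.83138 = 26.21454

26.215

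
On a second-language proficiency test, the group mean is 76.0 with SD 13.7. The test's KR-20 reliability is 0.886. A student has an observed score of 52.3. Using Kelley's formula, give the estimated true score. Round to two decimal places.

T̂ = 0.886(52.3) + 0.114(76.0) = 46.3378 + 8.6640 = 55.002 → 55.00

55.00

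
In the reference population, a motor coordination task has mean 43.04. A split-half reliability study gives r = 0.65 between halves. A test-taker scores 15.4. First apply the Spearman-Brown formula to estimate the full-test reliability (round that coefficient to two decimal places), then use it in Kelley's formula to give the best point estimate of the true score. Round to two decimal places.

21.20

Spearman-Brown: ρ = 2r/(1 + r) = 2(0.65)/(1 + 0.65) = 1.300/1.65 = 0.7879 → 0.79
T̂ = ρX + (1 − ρ)μ
  = 0.79 × 15.4 + 0.21 × 43.04
  = 12.166 + 9.0384
  = 21.204
  ≈ 21.20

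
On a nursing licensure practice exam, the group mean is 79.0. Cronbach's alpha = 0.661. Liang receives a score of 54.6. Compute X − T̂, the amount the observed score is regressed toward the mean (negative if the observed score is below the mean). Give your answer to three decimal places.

T̂ = ρX + (1 − ρ)μ
  = 0.661 × 54.6 + 0.339 × 79.0
  = 36.0906 + 26.7810
  = 62.87160
  ≈ 62.8716
X − T̂ = 54.6 − 62.8716 = -8.2716 → -8.272

-8.272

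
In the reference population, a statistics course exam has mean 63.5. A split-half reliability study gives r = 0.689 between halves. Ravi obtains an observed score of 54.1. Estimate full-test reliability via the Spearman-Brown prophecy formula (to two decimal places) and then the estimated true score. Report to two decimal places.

55.79

Spearman-Brown: ρ = 2r/(1 + r) = 2(0.689)/(1 + 0.689) = 1.3780/1.689 = 0.8159 → 0.82
Regress the observed score toward the mean by the unreliability: T̂ = 0.82·54.1 + 0.18·63.5 = 44.362 + 11.430 = 55.792.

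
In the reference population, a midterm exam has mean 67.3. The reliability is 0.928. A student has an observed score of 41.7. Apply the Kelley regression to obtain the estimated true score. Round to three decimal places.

T̂ = 0.928(41.7) + 0.072(67.3) = 38.6976 + 4.8456 = 43.5432 → 43.543

43.543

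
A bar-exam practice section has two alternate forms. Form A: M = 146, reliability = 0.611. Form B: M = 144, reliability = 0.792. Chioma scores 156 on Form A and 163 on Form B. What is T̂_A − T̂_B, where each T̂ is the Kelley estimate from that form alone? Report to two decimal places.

T̂_A = 0.611(156) + 0.389(146) = 152.1100
T̂_B = 0.792(163) + 0.208(144) = 159.0480
T̂_A − T̂_B = -6.9380

-6.94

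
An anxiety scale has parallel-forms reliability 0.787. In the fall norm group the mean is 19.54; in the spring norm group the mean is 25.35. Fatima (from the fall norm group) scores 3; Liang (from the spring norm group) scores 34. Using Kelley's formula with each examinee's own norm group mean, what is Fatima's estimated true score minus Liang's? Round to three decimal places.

-25.635

T̂_Fatima = 0.787(3) + 0.213(19.54) = 6.52302
T̂_Liang = 0.787(34) + 0.213(25.35) = 32.15755
Difference = 6.52302 − 32.15755 = -25.63453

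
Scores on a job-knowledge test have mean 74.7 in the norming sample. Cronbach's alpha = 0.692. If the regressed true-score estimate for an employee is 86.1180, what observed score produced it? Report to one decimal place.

91.2

T̂ = ρX + (1 − ρ)μ  ⇒  X = (T̂ − (1 − ρ)μ) / ρ
X = (86.1180 − 0.308 × 74.7) / 0.692 = (86.1180 − 23.0076) / 0.692 = 63.1104 / 0.692 = 91.200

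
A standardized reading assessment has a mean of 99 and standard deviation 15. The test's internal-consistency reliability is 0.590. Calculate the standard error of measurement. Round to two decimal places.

9.60

SEM = SD · √(1 − ρ) = 15 × √0.410 = 15 × 0.6403 = 9.605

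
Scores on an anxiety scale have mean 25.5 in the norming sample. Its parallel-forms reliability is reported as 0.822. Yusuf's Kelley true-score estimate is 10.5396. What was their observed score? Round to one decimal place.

7.3

T̂ = ρX + (1 − ρ)μ  ⇒  X = (T̂ − (1 − ρ)μ) / ρ
X = (10.5396 − 0.178 × 25.5) / 0.822 = (10.5396 − 4.5390) / 0.822 = 6.0006 / 0.822 = 7.300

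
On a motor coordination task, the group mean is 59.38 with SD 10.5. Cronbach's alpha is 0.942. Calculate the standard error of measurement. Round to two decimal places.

2.53

SEM = SD · √(1 − ρ) = 10.5 × √0.058 = 10.5 × 0.2408 = 2.529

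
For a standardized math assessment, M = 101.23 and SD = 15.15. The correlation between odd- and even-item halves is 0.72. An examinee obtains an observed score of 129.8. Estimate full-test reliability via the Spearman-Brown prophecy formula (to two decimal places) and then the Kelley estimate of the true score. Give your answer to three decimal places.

125.229

Spearman-Brown: ρ = 2r/(1 + r) = 2(0.72)/(1 + 0.72) = 1.440/1.72 = 0.8372 → 0.84
Regress the observed score toward the mean by the unreliability: T̂ = 0.84·129.8 + 0.16·101.23 = 109.032 + 16.1968 = 125.2288.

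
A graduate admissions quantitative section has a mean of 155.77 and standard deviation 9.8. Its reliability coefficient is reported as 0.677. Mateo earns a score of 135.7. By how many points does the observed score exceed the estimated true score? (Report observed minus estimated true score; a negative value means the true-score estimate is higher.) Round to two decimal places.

T̂ = ρX + (1 − ρ)μ
  = 0.677 × 135.7 + 0.323 × 155.77
  = 91.8689 + 50.31371
  = 142.1826
  ≈ 142.183
X − T̂ = 135.7 − 142.183 = -6.483 → -6.48

-6.48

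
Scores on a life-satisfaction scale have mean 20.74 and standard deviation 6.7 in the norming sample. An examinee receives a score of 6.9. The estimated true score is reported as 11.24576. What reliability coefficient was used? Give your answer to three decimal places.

T̂ = ρX + (1 − ρ)μ  ⇒  T̂ − μ = ρ(X − μ)
ρ = (T̂ − μ)/(X − μ) = (11.24576 − 20.74) / (6.9 − 20.74) = -9.49424 / -13.84 = 0.68600

0.686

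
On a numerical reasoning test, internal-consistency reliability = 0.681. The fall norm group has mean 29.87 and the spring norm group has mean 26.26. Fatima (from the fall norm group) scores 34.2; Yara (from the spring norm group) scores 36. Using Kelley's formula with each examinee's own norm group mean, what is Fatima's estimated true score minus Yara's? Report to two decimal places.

-0.07

T̂_Fatima = 0.681(34.2) + 0.319(29.87) = 32.8187
T̂_Yara = 0.681(36) + 0.319(26.26) = 32.8929
Difference = 32.8187 − 32.8929 = -0.0742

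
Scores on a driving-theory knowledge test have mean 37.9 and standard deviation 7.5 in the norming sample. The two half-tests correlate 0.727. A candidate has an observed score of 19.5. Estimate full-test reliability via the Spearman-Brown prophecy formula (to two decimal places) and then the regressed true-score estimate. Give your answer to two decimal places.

22.44

Spearman-Brown: ρ = 2r/(1 + r) = 2(0.727)/(1 + 0.727) = 1.4540/1.727 = 0.8419 → 0.84
T̂ = 0.84(19.5) + 0.16(37.9) = 16.380 + 6.064 = 22.444 → 22.44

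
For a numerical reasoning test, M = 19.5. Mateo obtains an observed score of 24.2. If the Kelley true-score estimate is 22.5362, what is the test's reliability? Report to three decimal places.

T̂ = ρX + (1 − ρ)μ  ⇒  T̂ − μ = ρ(X − μ)
ρ = (T̂ − μ)/(X − μ) = (22.5362 − 19.5) / (24.2 − 19.5) = 3.0362 / 4.7 = 0.64600

0.646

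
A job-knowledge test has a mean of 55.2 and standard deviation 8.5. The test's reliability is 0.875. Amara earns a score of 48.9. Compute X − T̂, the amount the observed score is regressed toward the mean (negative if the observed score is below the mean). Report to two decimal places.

T̂ = 0.875(48.9) + 0.125(55.2) = 42.7875 + 6.9000 = 49.6875 → 49.688
X − T̂ = 48.9 − 49.688 = -0.788 → -0.79

-0.79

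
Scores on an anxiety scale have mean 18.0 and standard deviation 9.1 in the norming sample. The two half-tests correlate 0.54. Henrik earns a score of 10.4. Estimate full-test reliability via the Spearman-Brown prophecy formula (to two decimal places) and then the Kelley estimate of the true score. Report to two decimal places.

Spearman-Brown: ρ = 2r/(1 + r) = 2(0.54)/(1 + 0.54) = 1.080/1.54 = 0.7013 → 0.70
Weight the observed score by reliability and the mean by (1 − reliability): T̂ = 0.70·10.4 + 0.30·18.0 = 7.280 + 5.400 = 12.680.

12.68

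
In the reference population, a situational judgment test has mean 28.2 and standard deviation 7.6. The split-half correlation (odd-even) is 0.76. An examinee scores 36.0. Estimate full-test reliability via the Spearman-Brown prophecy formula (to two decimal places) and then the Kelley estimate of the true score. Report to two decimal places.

34.91

Spearman-Brown: ρ = 2r/(1 + r) = 2(0.76)/(1 + 0.76) = 1.520/1.76 = 0.8636 → 0.86
Kelley's formula gives T̂ = 0.86·36.0 + 0.14·28.2 = 30.960 + 3.948 = 34.908.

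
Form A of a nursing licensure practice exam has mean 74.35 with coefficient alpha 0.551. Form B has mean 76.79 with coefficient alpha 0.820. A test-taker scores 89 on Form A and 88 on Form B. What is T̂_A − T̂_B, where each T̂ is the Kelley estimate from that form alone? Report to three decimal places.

T̂_A = 0.551(89) + 0.449(74.35) = 82.42215
T̂_B = 0.820(88) + 0.180(76.79) = 85.98220
T̂_A − T̂_B = -3.56005

-3.560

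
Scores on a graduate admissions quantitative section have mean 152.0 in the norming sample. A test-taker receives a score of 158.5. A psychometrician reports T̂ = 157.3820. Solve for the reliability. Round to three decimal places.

0.828

T̂ = ρX + (1 − ρ)μ  ⇒  T̂ − μ = ρ(X − μ)
ρ = (T̂ − μ)/(X − μ) = (157.3820 − 152.0) / (158.5 − 152.0) = 5.3820 / 6.5 = 0.82800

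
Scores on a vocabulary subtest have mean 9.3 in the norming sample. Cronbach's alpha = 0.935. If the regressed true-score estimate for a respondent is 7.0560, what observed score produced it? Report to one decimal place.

6.9

T̂ = ρX + (1 − ρ)μ  ⇒  X = (T̂ − (1 − ρ)μ) / ρ
X = (7.0560 − 0.065 × 9.3) / 0.935 = (7.0560 − 0.6045) / 0.935 = 6.4515 / 0.935 = 6.900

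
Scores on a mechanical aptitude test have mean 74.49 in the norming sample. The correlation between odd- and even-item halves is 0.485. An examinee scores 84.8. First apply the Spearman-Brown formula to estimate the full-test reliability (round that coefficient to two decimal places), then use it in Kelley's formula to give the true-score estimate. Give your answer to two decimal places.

Spearman-Brown: ρ = 2r/(1 + r) = 2(0.485)/(1 + 0.485) = 0.9700/1.485 = 0.6532 → 0.65
T̂ = 0.65(84.8) + 0.35(74.49) = 55.120 + 26.0715 = 81.191 → 81.19

81.19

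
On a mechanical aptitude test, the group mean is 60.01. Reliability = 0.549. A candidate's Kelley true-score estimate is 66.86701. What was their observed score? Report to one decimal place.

72.5

T̂ = ρX + (1 − ρ)μ  ⇒  X = (T̂ − (1 − ρ)μ) / ρ
X = (66.86701 − 0.451 × 60.01) / 0.549 = (66.86701 − 27.06451) / 0.549 = 39.80250 / 0.549 = 72.500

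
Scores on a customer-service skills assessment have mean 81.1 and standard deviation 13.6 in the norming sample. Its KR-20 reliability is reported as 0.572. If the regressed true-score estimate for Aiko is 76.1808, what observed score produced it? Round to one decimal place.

T̂ = ρX + (1 − ρ)μ  ⇒  X = (T̂ − (1 − ρ)μ) / ρ
X = (76.1808 − 0.428 × 81.1) / 0.572 = (76.1808 − 34.7108) / 0.572 = 41.4700 / 0.572 = 72.500

72.5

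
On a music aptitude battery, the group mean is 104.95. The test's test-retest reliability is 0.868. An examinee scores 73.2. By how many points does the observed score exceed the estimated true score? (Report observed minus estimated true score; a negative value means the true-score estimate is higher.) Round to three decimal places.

-4.191

T̂ = 0.868(73.2) + 0.132(104.95) = 63.5376 + 13.85340 = 77.39100 → 77.3910
X − T̂ = 73.2 − 77.3910 = -4.1910 → -4.191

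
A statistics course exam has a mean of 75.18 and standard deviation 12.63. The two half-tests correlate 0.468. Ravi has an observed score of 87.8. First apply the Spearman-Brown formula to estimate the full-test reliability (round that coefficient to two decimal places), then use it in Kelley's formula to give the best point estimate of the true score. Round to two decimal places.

Spearman-Brown: ρ = 2r/(1 + r) = 2(0.468)/(1 + 0.468) = 0.9360/1.468 = 0.6376 → 0.64
T̂ = 0.64(87.8) + 0.36(75.18) = 56.192 + 27.0648 = 83.257 → 83.26

83.26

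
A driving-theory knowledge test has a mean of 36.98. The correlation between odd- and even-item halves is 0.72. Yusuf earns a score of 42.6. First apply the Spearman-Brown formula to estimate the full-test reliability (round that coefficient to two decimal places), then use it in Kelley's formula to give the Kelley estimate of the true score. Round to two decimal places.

41.70

Spearman-Brown: ρ = 2r/(1 + r) = 2(0.72)/(1 + 0.72) = 1.440/1.72 = 0.8372 → 0.84
T̂ = 0.84(42.6) + 0.16(36.98) = 35.784 + 5.9168 = 41.701 → 41.70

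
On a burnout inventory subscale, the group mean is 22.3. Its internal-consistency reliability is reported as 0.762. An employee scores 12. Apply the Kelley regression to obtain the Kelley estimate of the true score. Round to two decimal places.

Regress the observed score toward the mean by the unreliability: T̂ = 0.762·12 + 0.238·22.3 = 9.144 + 5.3074 = 14.451.

14.45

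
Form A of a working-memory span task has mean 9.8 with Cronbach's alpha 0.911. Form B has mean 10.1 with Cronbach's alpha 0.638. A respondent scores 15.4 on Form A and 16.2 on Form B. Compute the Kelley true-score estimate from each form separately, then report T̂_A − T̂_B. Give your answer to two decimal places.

0.91

T̂_A = 0.911(15.4) + 0.089(9.8) = 14.9016
T̂_B = 0.638(16.2) + 0.362(10.1) = 13.9918
T̂_A − T̂_B = 0.9098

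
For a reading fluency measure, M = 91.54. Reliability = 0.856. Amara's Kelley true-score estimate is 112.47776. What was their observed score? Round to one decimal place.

116.0

T̂ = ρX + (1 − ρ)μ  ⇒  X = (T̂ − (1 − ρ)μ) / ρ
X = (112.47776 − 0.144 × 91.54) / 0.856 = (112.47776 − 13.18176) / 0.856 = 99.29600 / 0.856 = 116.000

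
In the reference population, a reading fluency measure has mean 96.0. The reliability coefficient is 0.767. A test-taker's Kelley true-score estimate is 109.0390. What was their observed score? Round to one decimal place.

113.0

T̂ = ρX + (1 − ρ)μ  ⇒  X = (T̂ − (1 − ρ)μ) / ρ
X = (109.0390 − 0.233 × 96.0) / 0.767 = (109.0390 − 22.3680) / 0.767 = 86.6710 / 0.767 = 113.000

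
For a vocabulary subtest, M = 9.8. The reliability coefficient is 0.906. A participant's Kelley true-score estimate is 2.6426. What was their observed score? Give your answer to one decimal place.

T̂ = ρX + (1 − ρ)μ  ⇒  X = (T̂ − (1 − ρ)μ) / ρ
X = (2.6426 − 0.094 × 9.8) / 0.906 = (2.6426 − 0.9212) / 0.906 = 1.7214 / 0.906 = 1.900

1.9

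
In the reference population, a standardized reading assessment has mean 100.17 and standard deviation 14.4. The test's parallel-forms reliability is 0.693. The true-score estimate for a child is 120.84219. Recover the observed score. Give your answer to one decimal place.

T̂ = ρX + (1 − ρ)μ  ⇒  X = (T̂ − (1 − ρ)μ) / ρ
X = (120.84219 − 0.307 × 100.17) / 0.693 = (120.84219 − 30.75219) / 0.693 = 90.09000 / 0.693 = 130.000

130.0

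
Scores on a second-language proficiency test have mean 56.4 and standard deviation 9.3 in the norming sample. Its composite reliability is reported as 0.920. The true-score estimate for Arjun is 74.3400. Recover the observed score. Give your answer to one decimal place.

75.9

T̂ = ρX + (1 − ρ)μ  ⇒  X = (T̂ − (1 − ρ)μ) / ρ
X = (74.3400 − 0.080 × 56.4) / 0.920 = (74.3400 − 4.5120) / 0.920 = 69.8280 / 0.920 = 75.900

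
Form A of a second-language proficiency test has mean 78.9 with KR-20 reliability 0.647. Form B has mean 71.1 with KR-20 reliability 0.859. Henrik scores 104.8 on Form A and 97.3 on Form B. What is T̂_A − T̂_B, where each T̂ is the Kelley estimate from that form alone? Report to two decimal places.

T̂_A = 0.647(104.8) + 0.353(78.9) = 95.6573
T̂_B = 0.859(97.3) + 0.141(71.1) = 93.6058
T̂_A − T̂_B = 2.0515

2.05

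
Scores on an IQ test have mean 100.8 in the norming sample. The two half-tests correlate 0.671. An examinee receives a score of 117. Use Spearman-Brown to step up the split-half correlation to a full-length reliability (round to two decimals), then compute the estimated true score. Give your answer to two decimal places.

113.76

Spearman-Brown: ρ = 2r/(1 + r) = 2(0.671)/(1 + 0.671) = 1.3420/1.671 = 0.8031 → 0.80
T̂ = 0.80(117) + 0.20(100.8) = 93.60 + 20.160 = 113.760 → 113.76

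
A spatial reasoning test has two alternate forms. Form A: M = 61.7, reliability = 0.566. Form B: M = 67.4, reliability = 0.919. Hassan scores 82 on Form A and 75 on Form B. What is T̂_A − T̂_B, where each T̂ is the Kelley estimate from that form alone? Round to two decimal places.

-1.19

T̂_A = 0.566(82) + 0.434(61.7) = 73.1898
T̂_B = 0.919(75) + 0.081(67.4) = 74.3844
T̂_A − T̂_B = -1.1946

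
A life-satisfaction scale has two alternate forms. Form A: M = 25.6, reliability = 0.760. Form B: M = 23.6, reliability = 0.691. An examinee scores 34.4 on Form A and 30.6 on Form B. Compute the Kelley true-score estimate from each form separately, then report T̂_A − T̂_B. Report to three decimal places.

T̂_A = 0.760(34.4) + 0.240(25.6) = 32.28800
T̂_B = 0.691(30.6) + 0.309(23.6) = 28.43700
T̂_A − T̂_B = 3.85100

3.851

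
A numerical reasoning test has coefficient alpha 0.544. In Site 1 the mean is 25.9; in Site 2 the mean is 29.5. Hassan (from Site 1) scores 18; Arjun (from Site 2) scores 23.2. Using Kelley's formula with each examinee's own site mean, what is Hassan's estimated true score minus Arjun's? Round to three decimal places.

T̂_Hassan = 0.544(18) + 0.456(25.9) = 21.60240
T̂_Arjun = 0.544(23.2) + 0.456(29.5) = 26.07280
Difference = 21.60240 − 26.07280 = -4.47040

-4.470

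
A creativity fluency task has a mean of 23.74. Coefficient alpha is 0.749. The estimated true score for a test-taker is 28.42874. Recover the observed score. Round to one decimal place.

30.0

T̂ = ρX + (1 − ρ)μ  ⇒  X = (T̂ − (1 − ρ)μ) / ρ
X = (28.42874 − 0.251 × 23.74) / 0.749 = (28.42874 − 5.95874) / 0.749 = 22.47000 / 0.749 = 30.000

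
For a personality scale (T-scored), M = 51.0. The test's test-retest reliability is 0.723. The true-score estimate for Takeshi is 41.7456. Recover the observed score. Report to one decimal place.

38.2

T̂ = ρX + (1 − ρ)μ  ⇒  X = (T̂ − (1 − ρ)μ) / ρ
X = (41.7456 − 0.277 × 51.0) / 0.723 = (41.7456 − 14.1270) / 0.723 = 27.6186 / 0.723 = 38.200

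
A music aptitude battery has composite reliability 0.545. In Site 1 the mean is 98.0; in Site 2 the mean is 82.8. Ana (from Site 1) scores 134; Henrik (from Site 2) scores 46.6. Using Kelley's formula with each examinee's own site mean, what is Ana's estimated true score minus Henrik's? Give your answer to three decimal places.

T̂_Ana = 0.545(134) + 0.455(98.0) = 117.62000
T̂_Henrik = 0.545(46.6) + 0.455(82.8) = 63.07100
Difference = 117.62000 − 63.07100 = 54.54900

54.549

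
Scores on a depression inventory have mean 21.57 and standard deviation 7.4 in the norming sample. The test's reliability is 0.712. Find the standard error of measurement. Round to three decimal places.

3.971

SEM = SD · √(1 − ρ) = 7.4 × √0.288 = 7.4 × 0.5367 = 3.9713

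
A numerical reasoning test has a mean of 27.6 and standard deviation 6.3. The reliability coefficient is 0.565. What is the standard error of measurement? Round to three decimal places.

SEM = SD · √(1 − ρ) = 6.3 × √0.435 = 6.3 × 0.6595 = 4.1551

4.155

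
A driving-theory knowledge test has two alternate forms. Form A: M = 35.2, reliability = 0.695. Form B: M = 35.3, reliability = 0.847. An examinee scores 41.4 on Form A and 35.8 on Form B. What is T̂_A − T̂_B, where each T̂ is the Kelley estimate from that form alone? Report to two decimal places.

T̂_A = 0.695(41.4) + 0.305(35.2) = 39.5090
T̂_B = 0.847(35.8) + 0.153(35.3) = 35.7235
T̂_A − T̂_B = 3.7855

3.79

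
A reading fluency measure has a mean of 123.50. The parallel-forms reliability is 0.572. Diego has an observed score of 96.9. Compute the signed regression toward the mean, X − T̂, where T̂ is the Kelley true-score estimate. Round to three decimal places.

T̂ = ρX + (1 − ρ)μ
  = 0.572 × 96.9 + 0.428 × 123.50
  = 55.4268 + 52.85800
  = 108.28480
  ≈ 108.2848
X − T̂ = 96.9 − 108.2848 = -11.3848 → -11.385

-11.385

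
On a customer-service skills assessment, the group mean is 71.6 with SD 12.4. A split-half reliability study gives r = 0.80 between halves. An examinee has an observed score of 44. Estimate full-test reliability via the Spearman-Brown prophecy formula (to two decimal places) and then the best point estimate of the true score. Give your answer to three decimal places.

47.036

Spearman-Brown: ρ = 2r/(1 + r) = 2(0.80)/(1 + 0.80) = 1.600/1.80 = 0.8889 → 0.89
Regress the observed score toward the mean by the unreliability: T̂ = 0.89·44 + 0.11·71.6 = 39.16 + 7.876 = 47.0360.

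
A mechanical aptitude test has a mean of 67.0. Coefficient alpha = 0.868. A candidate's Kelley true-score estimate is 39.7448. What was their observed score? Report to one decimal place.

35.6

T̂ = ρX + (1 − ρ)μ  ⇒  X = (T̂ − (1 − ρ)μ) / ρ
X = (39.7448 − 0.132 × 67.0) / 0.868 = (39.7448 − 8.8440) / 0.868 = 30.9008 / 0.868 = 35.600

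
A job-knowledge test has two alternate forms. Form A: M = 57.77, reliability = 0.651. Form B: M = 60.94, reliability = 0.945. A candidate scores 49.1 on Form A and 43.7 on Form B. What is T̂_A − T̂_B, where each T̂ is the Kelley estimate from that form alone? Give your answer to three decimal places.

T̂_A = 0.651(49.1) + 0.349(57.77) = 52.12583
T̂_B = 0.945(43.7) + 0.055(60.94) = 44.64820
T̂_A − T̂_B = 7.47763

7.478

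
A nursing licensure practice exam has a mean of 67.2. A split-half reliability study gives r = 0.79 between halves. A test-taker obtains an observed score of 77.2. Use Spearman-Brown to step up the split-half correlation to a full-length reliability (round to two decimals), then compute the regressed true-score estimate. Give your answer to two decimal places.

76.00

Spearman-Brown: ρ = 2r/(1 + r) = 2(0.79)/(1 + 0.79) = 1.580/1.79 = 0.8827 → 0.88
Regress the observed score toward the mean by the unreliability: T̂ = 0.88·77.2 + 0.12·67.2 = 67.936 + 8.064 = 76.000.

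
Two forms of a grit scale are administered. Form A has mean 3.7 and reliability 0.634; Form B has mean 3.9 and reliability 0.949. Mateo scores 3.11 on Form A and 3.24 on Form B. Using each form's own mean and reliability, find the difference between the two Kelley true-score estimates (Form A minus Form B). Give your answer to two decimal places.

0.05

T̂_A = 0.634(3.11) + 0.366(3.7) = 3.3259
T̂_B = 0.949(3.24) + 0.051(3.9) = 3.2737
T̂_A − T̂_B = 0.0523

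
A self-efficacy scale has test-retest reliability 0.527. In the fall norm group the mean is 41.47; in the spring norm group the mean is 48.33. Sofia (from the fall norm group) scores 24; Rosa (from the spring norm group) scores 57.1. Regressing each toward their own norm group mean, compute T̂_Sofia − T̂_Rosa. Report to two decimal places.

T̂_Sofia = 0.527(24) + 0.473(41.47) = 32.2633
T̂_Rosa = 0.527(57.1) + 0.473(48.33) = 52.9518
Difference = 32.2633 − 52.9518 = -20.6885

-20.69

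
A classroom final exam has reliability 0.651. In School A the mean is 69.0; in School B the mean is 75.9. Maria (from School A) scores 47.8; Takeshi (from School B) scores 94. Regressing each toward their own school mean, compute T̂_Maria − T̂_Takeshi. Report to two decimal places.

T̂_Maria = 0.651(47.8) + 0.349(69.0) = 55.1988
T̂_Takeshi = 0.651(94) + 0.349(75.9) = 87.6831
Difference = 55.1988 − 87.6831 = -32.4843

-32.48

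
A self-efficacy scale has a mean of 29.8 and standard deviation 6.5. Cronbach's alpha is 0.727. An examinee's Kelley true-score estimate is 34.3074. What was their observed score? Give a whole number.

36

T̂ = ρX + (1 − ρ)μ  ⇒  X = (T̂ − (1 − ρ)μ) / ρ
X = (34.3074 − 0.273 × 29.8) / 0.727 = (34.3074 − 8.1354) / 0.727 = 26.1720 / 0.727 = 36.00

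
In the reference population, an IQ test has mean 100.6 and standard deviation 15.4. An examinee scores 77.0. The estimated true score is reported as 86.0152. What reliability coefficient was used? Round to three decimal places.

T̂ = ρX + (1 − ρ)μ  ⇒  T̂ − μ = ρ(X − μ)
ρ = (T̂ − μ)/(X − μ) = (86.0152 − 100.6) / (77.0 − 100.6) = -14.5848 / -23.6 = 0.61800

0.618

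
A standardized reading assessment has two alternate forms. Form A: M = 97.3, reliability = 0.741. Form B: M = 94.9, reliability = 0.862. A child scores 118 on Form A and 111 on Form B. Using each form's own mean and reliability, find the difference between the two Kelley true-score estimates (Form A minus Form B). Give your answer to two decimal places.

3.86

T̂_A = 0.741(118) + 0.259(97.3) = 112.6387
T̂_B = 0.862(111) + 0.138(94.9) = 108.7782
T̂_A − T̂_B = 3.8605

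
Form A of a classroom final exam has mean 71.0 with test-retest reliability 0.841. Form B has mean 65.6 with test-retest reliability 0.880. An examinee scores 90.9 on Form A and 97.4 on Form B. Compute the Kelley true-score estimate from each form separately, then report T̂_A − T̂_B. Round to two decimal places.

T̂_A = 0.841(90.9) + 0.159(71.0) = 87.7359
T̂_B = 0.880(97.4) + 0.120(65.6) = 93.5840
T̂_A − T̂_B = -5.8481

-5.85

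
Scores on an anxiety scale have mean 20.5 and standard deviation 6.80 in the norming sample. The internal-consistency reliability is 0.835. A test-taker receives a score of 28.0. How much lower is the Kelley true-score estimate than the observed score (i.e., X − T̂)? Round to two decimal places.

1.24

T̂ = 0.835(28.0) + 0.165(20.5) = 23.3800 + 3.3825 = 26.7625 → 26.762
X − T̂ = 28.0 − 26.762 = 1.238 → 1.24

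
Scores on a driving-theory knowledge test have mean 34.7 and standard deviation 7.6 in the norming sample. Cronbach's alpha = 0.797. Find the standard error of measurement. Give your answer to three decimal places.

SEM = SD · √(1 − ρ) = 7.6 × √0.203 = 7.6 × 0.4506 = 3.4242

3.424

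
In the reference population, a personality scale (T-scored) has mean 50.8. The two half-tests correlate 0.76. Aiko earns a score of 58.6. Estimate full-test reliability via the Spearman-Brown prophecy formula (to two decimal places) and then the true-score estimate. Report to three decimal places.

Spearman-Brown: ρ = 2r/(1 + r) = 2(0.76)/(1 + 0.76) = 1.520/1.76 = 0.8636 → 0.86
T̂ = ρX + (1 − ρ)μ
  = 0.86 × 58.6 + 0.14 × 50.8
  = 50.396 + 7.112
  = 57.5080
  ≈ 57.508

57.508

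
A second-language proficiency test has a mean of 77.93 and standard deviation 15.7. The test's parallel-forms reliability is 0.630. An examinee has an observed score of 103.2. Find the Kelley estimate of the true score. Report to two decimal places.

T̂ = 0.630(103.2) + 0.370(77.93) = 65.0160 + 28.83410 = 93.850 → 93.85

93.85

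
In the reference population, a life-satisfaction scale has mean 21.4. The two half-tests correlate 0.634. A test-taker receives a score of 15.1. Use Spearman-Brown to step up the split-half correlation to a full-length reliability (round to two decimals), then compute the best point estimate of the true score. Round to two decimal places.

Spearman-Brown: ρ = 2r/(1 + r) = 2(0.634)/(1 + 0.634) = 1.2680/1.634 = 0.7760 → 0.78
T̂ = ρX + (1 − ρ)μ
  = 0.78 × 15.1 + 0.22 × 21.4
  = 11.778 + 4.708
  = 16.486
  ≈ 16.49

16.49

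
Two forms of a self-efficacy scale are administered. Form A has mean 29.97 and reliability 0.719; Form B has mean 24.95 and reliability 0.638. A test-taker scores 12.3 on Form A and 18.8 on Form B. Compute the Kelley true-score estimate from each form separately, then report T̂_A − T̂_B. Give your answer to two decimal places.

T̂_A = 0.719(12.3) + 0.281(29.97) = 17.2653
T̂_B = 0.638(18.8) + 0.362(24.95) = 21.0263
T̂_A − T̂_B = -3.7610

-3.76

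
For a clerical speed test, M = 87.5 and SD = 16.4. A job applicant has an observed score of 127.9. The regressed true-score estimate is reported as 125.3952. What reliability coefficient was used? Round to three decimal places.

T̂ = ρX + (1 − ρ)μ  ⇒  T̂ − μ = ρ(X − μ)
ρ = (T̂ − μ)/(X − μ) = (125.3952 − 87.5) / (127.9 − 87.5) = 37.8952 / 40.4 = 0.93800

0.938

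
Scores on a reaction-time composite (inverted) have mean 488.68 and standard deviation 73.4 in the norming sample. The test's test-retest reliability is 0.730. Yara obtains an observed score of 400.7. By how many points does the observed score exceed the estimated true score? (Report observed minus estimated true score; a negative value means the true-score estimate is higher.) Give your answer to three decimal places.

T̂ = 0.730(400.7) + 0.270(488.68) = 292.5110 + 131.94360 = 424.45460 → 424.4546
X − T̂ = 400.7 − 424.4546 = -23.7546 → -23.755

-23.755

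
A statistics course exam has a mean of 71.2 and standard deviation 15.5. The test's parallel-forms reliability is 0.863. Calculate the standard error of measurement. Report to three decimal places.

5.737

SEM = SD · √(1 − ρ) = 15.5 × √0.137 = 15.5 × 0.3701 = 5.7371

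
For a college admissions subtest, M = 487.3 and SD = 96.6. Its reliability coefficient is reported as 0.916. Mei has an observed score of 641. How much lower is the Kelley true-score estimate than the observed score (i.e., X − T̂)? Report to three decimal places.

12.911

T̂ = 0.916(641) + 0.084(487.3) = 587.156 + 40.9332 = 628.08920 → 628.0892
X − T̂ = 641 − 628.0892 = 12.9108 → 12.911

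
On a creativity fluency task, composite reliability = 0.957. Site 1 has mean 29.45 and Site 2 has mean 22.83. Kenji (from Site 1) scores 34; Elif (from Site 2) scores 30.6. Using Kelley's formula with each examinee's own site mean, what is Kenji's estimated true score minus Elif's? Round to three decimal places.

3.538

T̂_Kenji = 0.957(34) + 0.043(29.45) = 33.80435
T̂_Elif = 0.957(30.6) + 0.043(22.83) = 30.26589
Difference = 33.80435 − 30.26589 = 3.53846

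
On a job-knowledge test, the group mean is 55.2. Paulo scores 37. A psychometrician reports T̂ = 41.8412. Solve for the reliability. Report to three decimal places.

T̂ = ρX + (1 − ρ)μ  ⇒  T̂ − μ = ρ(X − μ)
ρ = (T̂ − μ)/(X − μ) = (41.8412 − 55.2) / (37 − 55.2) = -13.3588 / -18.2 = 0.73400

0.734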